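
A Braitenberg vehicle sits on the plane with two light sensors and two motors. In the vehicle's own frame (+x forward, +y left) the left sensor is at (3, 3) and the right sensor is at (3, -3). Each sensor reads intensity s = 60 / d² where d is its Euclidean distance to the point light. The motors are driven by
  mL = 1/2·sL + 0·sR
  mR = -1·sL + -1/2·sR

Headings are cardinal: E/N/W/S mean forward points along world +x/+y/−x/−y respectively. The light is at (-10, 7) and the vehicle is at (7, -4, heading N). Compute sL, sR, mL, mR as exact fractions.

left sensor world pos  = (4, -1); dL² = 260
right sensor world pos = (10, -1); dR² = 464
sL = 60/260 = 3/13
sR = 60/464 = 15/116
mL = 1/2·sL + 0·sR = 3/26
mR = -1·sL + -1/2·sR = -891/3016

3/13 15/116 3/26 -891/3016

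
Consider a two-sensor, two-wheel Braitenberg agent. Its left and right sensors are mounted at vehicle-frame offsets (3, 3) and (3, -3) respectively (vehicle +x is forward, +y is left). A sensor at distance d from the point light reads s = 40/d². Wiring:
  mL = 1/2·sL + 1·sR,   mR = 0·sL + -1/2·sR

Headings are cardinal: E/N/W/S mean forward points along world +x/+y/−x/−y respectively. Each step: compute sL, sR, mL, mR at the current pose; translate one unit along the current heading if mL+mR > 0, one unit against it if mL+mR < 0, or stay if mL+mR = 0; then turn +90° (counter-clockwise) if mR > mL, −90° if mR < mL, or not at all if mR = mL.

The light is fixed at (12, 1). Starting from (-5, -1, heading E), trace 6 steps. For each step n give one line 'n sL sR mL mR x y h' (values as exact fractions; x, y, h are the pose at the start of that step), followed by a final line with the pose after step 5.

n=0: pose=(-5,-1,E); sL=40/197, sR=40/221; mL=12300/43537, mR=-20/221; mL+mR=8360/43537 → advance +1; mR−mL=-16240/43537 → turn -1·90°
n=1: pose=(-4,-1,S); sL=20/97, sR=20/193; mL=3870/18721, mR=-10/193; mL+mR=2900/18721 → advance +1; mR−mL=-4840/18721 → turn -1·90°
n=2: pose=(-4,-2,W); sL=40/397, sR=40/361; mL=23100/143317, mR=-20/361; mL+mR=15160/143317 → advance +1; mR−mL=-31040/143317 → turn -1·90°
n=3: pose=(-5,-2,N); sL=1/10, sR=10/49; mL=249/980, mR=-5/49; mL+mR=149/980 → advance +1; mR−mL=-349/980 → turn -1·90°
n=4: pose=(-5,-1,E); sL=40/197, sR=40/221; mL=12300/43537, mR=-20/221; mL+mR=8360/43537 → advance +1; mR−mL=-16240/43537 → turn -1·90°
n=5: pose=(-4,-1,S); sL=20/97, sR=20/193; mL=3870/18721, mR=-10/193; mL+mR=2900/18721 → advance +1; mR−mL=-4840/18721 → turn -1·90°

0 40/197 40/221 12300/43537 -20/221 -5 -1 E
1 20/97 20/193 3870/18721 -10/193 -4 -1 S
2 40/397 40/361 23100/143317 -20/361 -4 -2 W
3 1/10 10/49 249/980 -5/49 -5 -2 N
4 40/197 40/221 12300/43537 -20/221 -5 -1 E
5 20/97 20/193 3870/18721 -10/193 -4 -1 S
final -4 -2 W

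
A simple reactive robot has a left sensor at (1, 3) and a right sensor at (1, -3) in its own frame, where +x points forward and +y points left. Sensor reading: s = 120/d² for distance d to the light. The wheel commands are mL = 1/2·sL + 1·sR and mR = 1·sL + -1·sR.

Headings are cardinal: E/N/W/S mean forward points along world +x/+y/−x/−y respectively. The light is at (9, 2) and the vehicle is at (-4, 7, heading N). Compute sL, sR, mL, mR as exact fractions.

left sensor world pos  = (-7, 8); dL² = 292
right sensor world pos = (-1, 8); dR² = 136
sL = 120/292 = 30/73
sR = 120/136 = 15/17
mL = 1/2·sL + 1·sR = 1350/1241
mR = 1·sL + -1·sR = -585/1241

30/73 15/17 1350/1241 -585/1241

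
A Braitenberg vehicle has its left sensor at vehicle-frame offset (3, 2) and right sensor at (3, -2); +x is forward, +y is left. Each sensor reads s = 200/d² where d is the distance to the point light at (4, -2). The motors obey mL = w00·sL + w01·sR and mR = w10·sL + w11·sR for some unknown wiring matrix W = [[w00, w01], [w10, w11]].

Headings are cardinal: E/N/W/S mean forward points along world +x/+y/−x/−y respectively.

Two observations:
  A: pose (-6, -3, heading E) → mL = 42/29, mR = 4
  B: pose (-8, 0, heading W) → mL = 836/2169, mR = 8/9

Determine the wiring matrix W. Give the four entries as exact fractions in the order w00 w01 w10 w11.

-1/2 1 1 0

obs A: pose=(-6,-3,E) → sL=4, sR=100/29, mL=42/29, mR=4
obs B: pose=(-8,0,W) → sL=8/9, sR=200/241, mL=836/2169, mR=8/9
sensor matrix S = [[4, 100/29], [8/9, 200/241]]; det S = 16000/62901
solve [mL_A; mL_B] = S·[w00; w01] and [mR_A; mR_B] = S·[w10; w11]:
  w00 = -1/2, w01 = 1, w10 = 1, w11 = 0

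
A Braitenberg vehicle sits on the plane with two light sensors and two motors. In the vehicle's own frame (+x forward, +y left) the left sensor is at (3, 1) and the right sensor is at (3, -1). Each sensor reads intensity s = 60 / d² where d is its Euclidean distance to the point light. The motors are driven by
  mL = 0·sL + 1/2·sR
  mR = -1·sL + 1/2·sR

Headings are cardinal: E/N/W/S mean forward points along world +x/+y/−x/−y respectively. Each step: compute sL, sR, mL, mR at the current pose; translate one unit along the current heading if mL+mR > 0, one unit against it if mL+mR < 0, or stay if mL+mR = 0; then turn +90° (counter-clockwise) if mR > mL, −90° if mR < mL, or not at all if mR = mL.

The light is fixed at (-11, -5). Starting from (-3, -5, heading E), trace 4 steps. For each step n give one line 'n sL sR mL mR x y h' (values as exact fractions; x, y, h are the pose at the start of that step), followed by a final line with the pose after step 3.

0 30/61 30/61 15/61 -15/61 -3 -5 E
1 2/3 30/29 15/29 -13/87 -3 -5 S
2 60/29 12/5 6/5 -126/145 -3 -6 W
3 3/2 15/17 15/34 -18/17 -4 -6 N
final -4 -7 E

n=0: pose=(-3,-5,E); sL=30/61, sR=30/61; mL=15/61, mR=-15/61; mL+mR=0 → advance +0; mR−mL=-30/61 → turn -1·90°
n=1: pose=(-3,-5,S); sL=2/3, sR=30/29; mL=15/29, mR=-13/87; mL+mR=32/87 → advance +1; mR−mL=-2/3 → turn -1·90°
n=2: pose=(-3,-6,W); sL=60/29, sR=12/5; mL=6/5, mR=-126/145; mL+mR=48/145 → advance +1; mR−mL=-60/29 → turn -1·90°
n=3: pose=(-4,-6,N); sL=3/2, sR=15/17; mL=15/34, mR=-18/17; mL+mR=-21/34 → advance -1; mR−mL=-3/2 → turn -1·90°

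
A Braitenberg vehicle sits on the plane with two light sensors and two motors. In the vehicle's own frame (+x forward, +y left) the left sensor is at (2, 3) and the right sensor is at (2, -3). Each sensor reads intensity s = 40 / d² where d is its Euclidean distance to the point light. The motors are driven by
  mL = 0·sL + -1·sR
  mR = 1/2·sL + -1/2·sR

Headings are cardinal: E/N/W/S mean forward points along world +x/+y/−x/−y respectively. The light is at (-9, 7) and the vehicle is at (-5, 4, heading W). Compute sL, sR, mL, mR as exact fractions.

1 10 -10 -9/2

left sensor world pos  = (-7, 1); dL² = 40
right sensor world pos = (-7, 7); dR² = 4
sL = 40/40 = 1
sR = 40/4 = 10
mL = 0·sL + -1·sR = -10
mR = 1/2·sL + -1/2·sR = -9/2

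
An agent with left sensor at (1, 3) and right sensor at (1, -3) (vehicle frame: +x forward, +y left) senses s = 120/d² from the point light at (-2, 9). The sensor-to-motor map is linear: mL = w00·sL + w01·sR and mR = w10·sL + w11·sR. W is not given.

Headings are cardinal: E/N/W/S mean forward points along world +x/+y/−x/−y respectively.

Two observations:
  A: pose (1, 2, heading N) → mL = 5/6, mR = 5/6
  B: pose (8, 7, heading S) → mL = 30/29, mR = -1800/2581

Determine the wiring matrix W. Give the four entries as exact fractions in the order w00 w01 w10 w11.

0 1/2 1/2 -1/2

obs A: pose=(1,2,N) → sL=10/3, sR=5/3, mL=5/6, mR=5/6
obs B: pose=(8,7,S) → sL=60/89, sR=60/29, mL=30/29, mR=-1800/2581
sensor matrix S = [[10/3, 5/3], [60/89, 60/29]]; det S = 14900/2581
solve [mL_A; mL_B] = S·[w00; w01] and [mR_A; mR_B] = S·[w10; w11]:
  w00 = 0, w01 = 1/2, w10 = 1/2, w11 = -1/2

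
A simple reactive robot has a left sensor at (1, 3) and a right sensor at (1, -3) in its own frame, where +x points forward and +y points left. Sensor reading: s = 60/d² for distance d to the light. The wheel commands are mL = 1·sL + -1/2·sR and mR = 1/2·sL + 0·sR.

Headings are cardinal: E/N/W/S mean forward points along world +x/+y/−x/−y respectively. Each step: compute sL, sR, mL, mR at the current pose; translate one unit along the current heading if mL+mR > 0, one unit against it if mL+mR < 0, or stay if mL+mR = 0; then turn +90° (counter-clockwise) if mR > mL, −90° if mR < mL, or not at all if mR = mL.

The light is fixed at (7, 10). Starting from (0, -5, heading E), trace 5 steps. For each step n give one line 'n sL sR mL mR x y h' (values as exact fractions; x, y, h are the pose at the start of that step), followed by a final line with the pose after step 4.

0 1/3 1/6 1/4 1/6 0 -5 E
1 12/53 60/337 2454/17861 6/53 1 -5 S
2 6/41 30/109 39/4469 3/41 1 -6 W
3 12/61 60/389 2838/23729 6/61 0 -6 S
4 15/116 3/13 21/1508 15/232 0 -7 W
final -1 -7 S

n=0: pose=(0,-5,E); sL=1/3, sR=1/6; mL=1/4, mR=1/6; mL+mR=5/12 → advance +1; mR−mL=-1/12 → turn -1·90°
n=1: pose=(1,-5,S); sL=12/53, sR=60/337; mL=2454/17861, mR=6/53; mL+mR=4476/17861 → advance +1; mR−mL=-432/17861 → turn -1·90°
n=2: pose=(1,-6,W); sL=6/41, sR=30/109; mL=39/4469, mR=3/41; mL+mR=366/4469 → advance +1; mR−mL=288/4469 → turn +1·90°
n=3: pose=(0,-6,S); sL=12/61, sR=60/389; mL=2838/23729, mR=6/61; mL+mR=5172/23729 → advance +1; mR−mL=-504/23729 → turn -1·90°
n=4: pose=(0,-7,W); sL=15/116, sR=3/13; mL=21/1508, mR=15/232; mL+mR=237/3016 → advance +1; mR−mL=153/3016 → turn +1·90°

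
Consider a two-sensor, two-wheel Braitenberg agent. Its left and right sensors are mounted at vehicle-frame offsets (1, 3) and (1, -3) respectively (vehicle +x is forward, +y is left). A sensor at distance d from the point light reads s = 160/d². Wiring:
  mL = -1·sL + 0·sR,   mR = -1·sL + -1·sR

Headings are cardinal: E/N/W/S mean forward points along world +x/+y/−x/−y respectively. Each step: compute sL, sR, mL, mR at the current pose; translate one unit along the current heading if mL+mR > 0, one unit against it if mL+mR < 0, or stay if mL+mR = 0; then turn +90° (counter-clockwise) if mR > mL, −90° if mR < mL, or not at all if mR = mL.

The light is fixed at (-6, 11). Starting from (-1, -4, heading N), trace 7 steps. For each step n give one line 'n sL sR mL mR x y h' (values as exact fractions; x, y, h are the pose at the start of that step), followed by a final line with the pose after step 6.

0 4/5 8/13 -4/5 -92/65 -1 -4 N
1 32/41 160/397 -32/41 -19264/16277 -1 -5 E
2 80/169 16/29 -80/169 -5024/4901 -2 -5 S
3 160/333 160/153 -160/333 -960/629 -2 -4 W
4 4/5 8/13 -4/5 -92/65 -1 -4 N
5 32/41 160/397 -32/41 -19264/16277 -1 -5 E
6 80/169 16/29 -80/169 -5024/4901 -2 -5 S
final -2 -4 W

n=0: pose=(-1,-4,N); sL=4/5, sR=8/13; mL=-4/5, mR=-92/65; mL+mR=-144/65 → advance -1; mR−mL=-8/13 → turn -1·90°
n=1: pose=(-1,-5,E); sL=32/41, sR=160/397; mL=-32/41, mR=-19264/16277; mL+mR=-31968/16277 → advance -1; mR−mL=-160/397 → turn -1·90°
n=2: pose=(-2,-5,S); sL=80/169, sR=16/29; mL=-80/169, mR=-5024/4901; mL+mR=-7344/4901 → advance -1; mR−mL=-16/29 → turn -1·90°
n=3: pose=(-2,-4,W); sL=160/333, sR=160/153; mL=-160/333, mR=-960/629; mL+mR=-11360/5661 → advance -1; mR−mL=-160/153 → turn -1·90°
n=4: pose=(-1,-4,N); sL=4/5, sR=8/13; mL=-4/5, mR=-92/65; mL+mR=-144/65 → advance -1; mR−mL=-8/13 → turn -1·90°
n=5: pose=(-1,-5,E); sL=32/41, sR=160/397; mL=-32/41, mR=-19264/16277; mL+mR=-31968/16277 → advance -1; mR−mL=-160/397 → turn -1·90°
n=6: pose=(-2,-5,S); sL=80/169, sR=16/29; mL=-80/169, mR=-5024/4901; mL+mR=-7344/4901 → advance -1; mR−mL=-16/29 → turn -1·90°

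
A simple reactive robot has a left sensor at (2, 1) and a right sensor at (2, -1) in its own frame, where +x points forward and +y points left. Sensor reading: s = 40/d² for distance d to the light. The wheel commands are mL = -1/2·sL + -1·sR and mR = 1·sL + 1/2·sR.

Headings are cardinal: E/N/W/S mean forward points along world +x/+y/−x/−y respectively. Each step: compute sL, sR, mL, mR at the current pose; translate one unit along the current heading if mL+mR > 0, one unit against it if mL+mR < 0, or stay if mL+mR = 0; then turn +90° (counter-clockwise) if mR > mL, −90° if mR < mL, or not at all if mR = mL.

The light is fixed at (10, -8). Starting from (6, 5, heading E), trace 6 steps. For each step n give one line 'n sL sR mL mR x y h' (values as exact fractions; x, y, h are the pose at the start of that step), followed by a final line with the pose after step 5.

n=0: pose=(6,5,E); sL=1/5, sR=10/37; mL=-137/370, mR=62/185; mL+mR=-13/370 → advance -1; mR−mL=261/370 → turn +1·90°
n=1: pose=(5,5,N); sL=40/261, sR=40/241; mL=-15260/62901, mR=14860/62901; mL+mR=-400/62901 → advance -1; mR−mL=10040/20967 → turn +1·90°
n=2: pose=(5,4,W); sL=4/17, sR=20/109; mL=-558/1853, mR=606/1853; mL+mR=48/1853 → advance +1; mR−mL=1164/1853 → turn +1·90°
n=3: pose=(4,4,S); sL=8/25, sR=40/149; mL=-1596/3725, mR=1692/3725; mL+mR=96/3725 → advance +1; mR−mL=3288/3725 → turn +1·90°
n=4: pose=(4,3,E); sL=1/4, sR=10/29; mL=-109/232, mR=49/116; mL+mR=-11/232 → advance -1; mR−mL=207/232 → turn +1·90°
n=5: pose=(3,3,N); sL=40/233, sR=8/41; mL=-2684/9553, mR=2572/9553; mL+mR=-112/9553 → advance -1; mR−mL=5256/9553 → turn +1·90°

0 1/5 10/37 -137/370 62/185 6 5 E
1 40/261 40/241 -15260/62901 14860/62901 5 5 N
2 4/17 20/109 -558/1853 606/1853 5 4 W
3 8/25 40/149 -1596/3725 1692/3725 4 4 S
4 1/4 10/29 -109/232 49/116 4 3 E
5 40/233 8/41 -2684/9553 2572/9553 3 3 N
final 3 2 W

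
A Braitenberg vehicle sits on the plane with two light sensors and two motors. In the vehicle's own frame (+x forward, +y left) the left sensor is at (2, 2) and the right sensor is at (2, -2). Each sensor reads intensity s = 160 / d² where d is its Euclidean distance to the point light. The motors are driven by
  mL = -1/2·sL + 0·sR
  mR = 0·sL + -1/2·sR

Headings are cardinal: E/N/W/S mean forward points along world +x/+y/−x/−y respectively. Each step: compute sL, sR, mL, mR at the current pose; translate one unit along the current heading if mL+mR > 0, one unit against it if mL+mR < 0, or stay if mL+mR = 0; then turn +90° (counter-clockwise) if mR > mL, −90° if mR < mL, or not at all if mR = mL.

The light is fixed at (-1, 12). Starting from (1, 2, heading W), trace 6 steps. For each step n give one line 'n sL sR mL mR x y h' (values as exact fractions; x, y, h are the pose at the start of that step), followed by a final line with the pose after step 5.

n=0: pose=(1,2,W); sL=10/9, sR=5/2; mL=-5/9, mR=-5/4; mL+mR=-65/36 → advance -1; mR−mL=-25/36 → turn -1·90°
n=1: pose=(2,2,N); sL=32/13, sR=160/89; mL=-16/13, mR=-80/89; mL+mR=-2464/1157 → advance -1; mR−mL=384/1157 → turn +1·90°
n=2: pose=(2,1,W); sL=16/17, sR=80/41; mL=-8/17, mR=-40/41; mL+mR=-1008/697 → advance -1; mR−mL=-352/697 → turn -1·90°
n=3: pose=(3,1,N); sL=32/17, sR=160/117; mL=-16/17, mR=-80/117; mL+mR=-3232/1989 → advance -1; mR−mL=512/1989 → turn +1·90°
n=4: pose=(3,0,W); sL=4/5, sR=20/13; mL=-2/5, mR=-10/13; mL+mR=-76/65 → advance -1; mR−mL=-24/65 → turn -1·90°
n=5: pose=(4,0,N); sL=160/109, sR=160/149; mL=-80/109, mR=-80/149; mL+mR=-20640/16241 → advance -1; mR−mL=3200/16241 → turn +1·90°

0 10/9 5/2 -5/9 -5/4 1 2 W
1 32/13 160/89 -16/13 -80/89 2 2 N
2 16/17 80/41 -8/17 -40/41 2 1 W
3 32/17 160/117 -16/17 -80/117 3 1 N
4 4/5 20/13 -2/5 -10/13 3 0 W
5 160/109 160/149 -80/109 -80/149 4 0 N
final 4 -1 W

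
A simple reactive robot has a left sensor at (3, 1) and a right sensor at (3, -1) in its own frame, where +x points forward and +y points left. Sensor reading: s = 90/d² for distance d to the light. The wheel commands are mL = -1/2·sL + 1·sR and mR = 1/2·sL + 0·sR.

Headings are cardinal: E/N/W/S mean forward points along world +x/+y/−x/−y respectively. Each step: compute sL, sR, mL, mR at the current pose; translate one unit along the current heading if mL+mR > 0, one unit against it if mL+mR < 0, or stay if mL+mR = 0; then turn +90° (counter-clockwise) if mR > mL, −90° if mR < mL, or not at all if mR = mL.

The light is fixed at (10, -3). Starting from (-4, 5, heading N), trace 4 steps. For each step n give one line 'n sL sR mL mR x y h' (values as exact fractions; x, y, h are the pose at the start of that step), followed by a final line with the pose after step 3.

n=0: pose=(-4,5,N); sL=45/173, sR=9/29; mL=1809/10034, mR=45/346; mL+mR=9/29 → advance +1; mR−mL=-252/5017 → turn -1·90°
n=1: pose=(-4,6,E); sL=90/221, sR=18/37; mL=2313/8177, mR=45/221; mL+mR=18/37 → advance +1; mR−mL=-648/8177 → turn -1·90°
n=2: pose=(-3,6,S); sL=1/2, sR=45/116; mL=4/29, mR=1/4; mL+mR=45/116 → advance +1; mR−mL=13/116 → turn +1·90°
n=3: pose=(-3,5,E); sL=90/181, sR=90/149; mL=9585/26969, mR=45/181; mL+mR=90/149 → advance +1; mR−mL=-2880/26969 → turn -1·90°

0 45/173 9/29 1809/10034 45/346 -4 5 N
1 90/221 18/37 2313/8177 45/221 -4 6 E
2 1/2 45/116 4/29 1/4 -3 6 S
3 90/181 90/149 9585/26969 45/181 -3 5 E
final -2 5 S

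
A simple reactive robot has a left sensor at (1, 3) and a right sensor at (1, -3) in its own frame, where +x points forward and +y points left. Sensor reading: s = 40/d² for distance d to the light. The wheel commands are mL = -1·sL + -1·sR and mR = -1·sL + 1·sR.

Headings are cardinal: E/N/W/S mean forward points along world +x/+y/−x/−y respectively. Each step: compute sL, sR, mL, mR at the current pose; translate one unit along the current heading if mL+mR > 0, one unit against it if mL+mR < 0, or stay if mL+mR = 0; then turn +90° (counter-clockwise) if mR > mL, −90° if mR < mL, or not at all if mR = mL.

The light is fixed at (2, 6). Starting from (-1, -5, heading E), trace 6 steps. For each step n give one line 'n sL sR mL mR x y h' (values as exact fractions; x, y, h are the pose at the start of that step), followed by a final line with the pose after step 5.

n=0: pose=(-1,-5,E); sL=10/17, sR=1/5; mL=-67/85, mR=-33/85; mL+mR=-20/17 → advance -1; mR−mL=2/5 → turn +1·90°
n=1: pose=(-2,-5,N); sL=40/149, sR=40/101; mL=-10000/15049, mR=1920/15049; mL+mR=-80/149 → advance -1; mR−mL=80/101 → turn +1·90°
n=2: pose=(-2,-6,W); sL=4/25, sR=20/53; mL=-712/1325, mR=288/1325; mL+mR=-8/25 → advance -1; mR−mL=40/53 → turn +1·90°
n=3: pose=(-1,-6,S); sL=40/169, sR=8/41; mL=-2992/6929, mR=-288/6929; mL+mR=-80/169 → advance -1; mR−mL=16/41 → turn +1·90°
n=4: pose=(-1,-5,E); sL=10/17, sR=1/5; mL=-67/85, mR=-33/85; mL+mR=-20/17 → advance -1; mR−mL=2/5 → turn +1·90°
n=5: pose=(-2,-5,N); sL=40/149, sR=40/101; mL=-10000/15049, mR=1920/15049; mL+mR=-80/149 → advance -1; mR−mL=80/101 → turn +1·90°

0 10/17 1/5 -67/85 -33/85 -1 -5 E
1 40/149 40/101 -10000/15049 1920/15049 -2 -5 N
2 4/25 20/53 -712/1325 288/1325 -2 -6 W
3 40/169 8/41 -2992/6929 -288/6929 -1 -6 S
4 10/17 1/5 -67/85 -33/85 -1 -5 E
5 40/149 40/101 -10000/15049 1920/15049 -2 -5 N
final -2 -6 W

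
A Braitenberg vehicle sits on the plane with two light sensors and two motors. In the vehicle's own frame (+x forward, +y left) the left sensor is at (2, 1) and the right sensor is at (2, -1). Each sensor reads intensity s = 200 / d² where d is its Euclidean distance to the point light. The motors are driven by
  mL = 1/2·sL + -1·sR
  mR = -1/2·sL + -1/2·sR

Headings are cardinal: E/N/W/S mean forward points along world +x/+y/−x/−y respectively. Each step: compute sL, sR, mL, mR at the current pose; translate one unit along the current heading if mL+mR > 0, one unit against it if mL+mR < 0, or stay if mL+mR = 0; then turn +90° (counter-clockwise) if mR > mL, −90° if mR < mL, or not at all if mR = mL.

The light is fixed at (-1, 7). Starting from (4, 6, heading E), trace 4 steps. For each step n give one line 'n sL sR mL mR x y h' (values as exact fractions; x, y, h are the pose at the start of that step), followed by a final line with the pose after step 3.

n=0: pose=(4,6,E); sL=200/49, sR=200/53; mL=-4500/2597, mR=-10200/2597; mL+mR=-300/53 → advance -1; mR−mL=-5700/2597 → turn -1·90°
n=1: pose=(3,6,S); sL=100/17, sR=100/9; mL=-1250/153, mR=-1300/153; mL+mR=-50/3 → advance -1; mR−mL=-50/153 → turn -1·90°
n=2: pose=(3,7,W); sL=40, sR=40; mL=-20, mR=-40; mL+mR=-60 → advance -1; mR−mL=-20 → turn -1·90°
n=3: pose=(4,7,N); sL=10, sR=5; mL=0, mR=-15/2; mL+mR=-15/2 → advance -1; mR−mL=-15/2 → turn -1·90°

0 200/49 200/53 -4500/2597 -10200/2597 4 6 E
1 100/17 100/9 -1250/153 -1300/153 3 6 S
2 40 40 -20 -40 3 7 W
3 10 5 0 -15/2 4 7 N
final 4 6 E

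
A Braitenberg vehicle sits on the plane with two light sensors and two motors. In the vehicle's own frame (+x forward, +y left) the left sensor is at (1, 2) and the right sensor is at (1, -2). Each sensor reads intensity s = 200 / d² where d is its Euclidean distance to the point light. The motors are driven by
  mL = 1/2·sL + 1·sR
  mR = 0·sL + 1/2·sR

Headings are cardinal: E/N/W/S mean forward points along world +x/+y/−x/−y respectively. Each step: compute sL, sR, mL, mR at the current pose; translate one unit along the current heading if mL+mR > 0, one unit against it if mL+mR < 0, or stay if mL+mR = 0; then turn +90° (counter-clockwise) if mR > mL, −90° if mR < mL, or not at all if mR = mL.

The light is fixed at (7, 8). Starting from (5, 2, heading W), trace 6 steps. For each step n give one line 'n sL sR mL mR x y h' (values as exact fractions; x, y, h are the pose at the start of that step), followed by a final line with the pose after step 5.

0 200/73 8 684/73 4 5 2 W
1 4 100/13 126/13 50/13 4 2 N
2 200/13 200/53 7900/689 100/53 4 3 E
3 50/9 50/13 775/117 25/13 5 3 S
4 200/73 8 684/73 4 5 2 W
5 4 100/13 126/13 50/13 4 2 N
final 4 3 E

n=0: pose=(5,2,W); sL=200/73, sR=8; mL=684/73, mR=4; mL+mR=976/73 → advance +1; mR−mL=-392/73 → turn -1·90°
n=1: pose=(4,2,N); sL=4, sR=100/13; mL=126/13, mR=50/13; mL+mR=176/13 → advance +1; mR−mL=-76/13 → turn -1·90°
n=2: pose=(4,3,E); sL=200/13, sR=200/53; mL=7900/689, mR=100/53; mL+mR=9200/689 → advance +1; mR−mL=-6600/689 → turn -1·90°
n=3: pose=(5,3,S); sL=50/9, sR=50/13; mL=775/117, mR=25/13; mL+mR=1000/117 → advance +1; mR−mL=-550/117 → turn -1·90°
n=4: pose=(5,2,W); sL=200/73, sR=8; mL=684/73, mR=4; mL+mR=976/73 → advance +1; mR−mL=-392/73 → turn -1·90°
n=5: pose=(4,2,N); sL=4, sR=100/13; mL=126/13, mR=50/13; mL+mR=176/13 → advance +1; mR−mL=-76/13 → turn -1·90°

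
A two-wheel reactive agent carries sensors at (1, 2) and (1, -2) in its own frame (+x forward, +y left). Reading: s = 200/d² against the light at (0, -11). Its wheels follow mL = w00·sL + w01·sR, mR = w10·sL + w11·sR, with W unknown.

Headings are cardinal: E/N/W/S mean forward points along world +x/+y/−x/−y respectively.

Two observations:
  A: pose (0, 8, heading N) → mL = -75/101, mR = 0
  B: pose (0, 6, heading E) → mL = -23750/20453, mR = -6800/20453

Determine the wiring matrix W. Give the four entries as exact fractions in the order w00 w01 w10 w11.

obs A: pose=(0,8,N) → sL=50/101, sR=50/101, mL=-75/101, mR=0
obs B: pose=(0,6,E) → sL=100/181, sR=100/113, mL=-23750/20453, mR=-6800/20453
sensor matrix S = [[50/101, 50/101], [100/181, 100/113]]; det S = 340000/2065753
solve [mL_A; mL_B] = S·[w00; w01] and [mR_A; mR_B] = S·[w10; w11]:
  w00 = -1/2, w01 = -1, w10 = 1, w11 = -1

-1/2 -1 1 -1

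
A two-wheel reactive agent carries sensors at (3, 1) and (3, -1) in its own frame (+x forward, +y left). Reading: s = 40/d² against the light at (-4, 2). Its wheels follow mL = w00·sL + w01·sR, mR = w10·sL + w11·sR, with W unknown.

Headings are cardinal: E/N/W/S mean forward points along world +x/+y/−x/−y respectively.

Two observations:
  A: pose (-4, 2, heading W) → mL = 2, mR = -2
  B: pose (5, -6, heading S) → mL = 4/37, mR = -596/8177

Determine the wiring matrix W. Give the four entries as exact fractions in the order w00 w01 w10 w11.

obs A: pose=(-4,2,W) → sL=4, sR=4, mL=2, mR=-2
obs B: pose=(5,-6,S) → sL=40/221, sR=8/37, mL=4/37, mR=-596/8177
sensor matrix S = [[4, 4], [40/221, 8/37]]; det S = 1152/8177
solve [mL_A; mL_B] = S·[w00; w01] and [mR_A; mR_B] = S·[w10; w11]:
  w00 = 0, w01 = 1/2, w10 = -1, w11 = 1/2

0 1/2 -1 1/2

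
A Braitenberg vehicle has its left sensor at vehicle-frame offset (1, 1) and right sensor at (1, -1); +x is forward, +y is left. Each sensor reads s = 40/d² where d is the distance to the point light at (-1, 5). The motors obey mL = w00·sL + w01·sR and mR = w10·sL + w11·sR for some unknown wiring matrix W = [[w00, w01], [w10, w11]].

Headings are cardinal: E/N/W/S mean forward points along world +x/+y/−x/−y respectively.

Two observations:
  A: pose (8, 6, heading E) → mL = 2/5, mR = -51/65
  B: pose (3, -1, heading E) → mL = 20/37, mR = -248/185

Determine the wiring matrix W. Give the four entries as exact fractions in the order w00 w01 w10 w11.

obs A: pose=(8,6,E) → sL=5/13, sR=2/5, mL=2/5, mR=-51/65
obs B: pose=(3,-1,E) → sL=4/5, sR=20/37, mL=20/37, mR=-248/185
sensor matrix S = [[5/13, 2/5], [4/5, 20/37]]; det S = -1348/12025
solve [mL_A; mL_B] = S·[w00; w01] and [mR_A; mR_B] = S·[w10; w11]:
  w00 = 0, w01 = 1, w10 = -1, w11 = -1

0 1 -1 -1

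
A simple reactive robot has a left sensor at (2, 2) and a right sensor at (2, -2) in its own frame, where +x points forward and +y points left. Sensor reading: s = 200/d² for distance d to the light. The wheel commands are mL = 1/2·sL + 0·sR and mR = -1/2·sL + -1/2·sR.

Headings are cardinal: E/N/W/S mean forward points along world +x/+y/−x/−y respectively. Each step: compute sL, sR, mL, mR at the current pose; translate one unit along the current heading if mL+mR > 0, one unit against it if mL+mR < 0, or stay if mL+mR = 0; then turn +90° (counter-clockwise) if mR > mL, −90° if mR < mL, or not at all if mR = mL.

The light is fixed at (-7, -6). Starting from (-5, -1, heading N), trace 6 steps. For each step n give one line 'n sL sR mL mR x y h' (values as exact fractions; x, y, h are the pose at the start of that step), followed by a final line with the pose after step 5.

0 200/49 40/13 100/49 -2280/637 -5 -1 N
1 50/13 10 25/13 -90/13 -5 -2 E
2 200/13 40 100/13 -360/13 -6 -2 S
3 20 4 10 -12 -6 -1 W
4 200/49 40/13 100/49 -2280/637 -5 -1 N
5 50/13 10 25/13 -90/13 -5 -2 E
final -6 -2 S

n=0: pose=(-5,-1,N); sL=200/49, sR=40/13; mL=100/49, mR=-2280/637; mL+mR=-20/13 → advance -1; mR−mL=-3580/637 → turn -1·90°
n=1: pose=(-5,-2,E); sL=50/13, sR=10; mL=25/13, mR=-90/13; mL+mR=-5 → advance -1; mR−mL=-115/13 → turn -1·90°
n=2: pose=(-6,-2,S); sL=200/13, sR=40; mL=100/13, mR=-360/13; mL+mR=-20 → advance -1; mR−mL=-460/13 → turn -1·90°
n=3: pose=(-6,-1,W); sL=20, sR=4; mL=10, mR=-12; mL+mR=-2 → advance -1; mR−mL=-22 → turn -1·90°
n=4: pose=(-5,-1,N); sL=200/49, sR=40/13; mL=100/49, mR=-2280/637; mL+mR=-20/13 → advance -1; mR−mL=-3580/637 → turn -1·90°
n=5: pose=(-5,-2,E); sL=50/13, sR=10; mL=25/13, mR=-90/13; mL+mR=-5 → advance -1; mR−mL=-115/13 → turn -1·90°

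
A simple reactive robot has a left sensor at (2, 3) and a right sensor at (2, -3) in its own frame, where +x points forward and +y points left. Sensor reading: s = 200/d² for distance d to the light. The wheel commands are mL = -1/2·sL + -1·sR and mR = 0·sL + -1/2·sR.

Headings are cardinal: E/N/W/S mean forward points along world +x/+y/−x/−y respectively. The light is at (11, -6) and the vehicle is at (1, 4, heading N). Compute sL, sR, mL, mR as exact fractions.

200/313 200/193 -81900/60409 -100/193

left sensor world pos  = (-2, 6); dL² = 313
right sensor world pos = (4, 6); dR² = 193
sL = 200/313 = 200/313
sR = 200/193 = 200/193
mL = -1/2·sL + -1·sR = -81900/60409
mR = 0·sL + -1/2·sR = -100/193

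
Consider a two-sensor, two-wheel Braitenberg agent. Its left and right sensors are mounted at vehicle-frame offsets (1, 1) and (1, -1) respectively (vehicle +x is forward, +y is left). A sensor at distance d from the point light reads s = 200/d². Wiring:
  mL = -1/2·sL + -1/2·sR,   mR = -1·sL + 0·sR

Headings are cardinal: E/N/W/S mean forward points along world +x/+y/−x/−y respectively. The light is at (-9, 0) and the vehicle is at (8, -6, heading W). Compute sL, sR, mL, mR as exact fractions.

40/61 200/281 -11720/17141 -40/61

left sensor world pos  = (7, -7); dL² = 305
right sensor world pos = (7, -5); dR² = 281
sL = 200/305 = 40/61
sR = 200/281 = 200/281
mL = -1/2·sL + -1/2·sR = -11720/17141
mR = -1·sL + 0·sR = -40/61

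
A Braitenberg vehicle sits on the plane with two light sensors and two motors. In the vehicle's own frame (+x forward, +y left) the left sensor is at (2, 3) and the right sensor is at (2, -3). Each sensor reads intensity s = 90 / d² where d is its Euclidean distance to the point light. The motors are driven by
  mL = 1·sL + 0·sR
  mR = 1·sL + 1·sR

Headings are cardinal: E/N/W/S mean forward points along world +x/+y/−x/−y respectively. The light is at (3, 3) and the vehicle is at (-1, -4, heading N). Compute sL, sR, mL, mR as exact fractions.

left sensor world pos  = (-4, -2); dL² = 74
right sensor world pos = (2, -2); dR² = 26
sL = 90/74 = 45/37
sR = 90/26 = 45/13
mL = 1·sL + 0·sR = 45/37
mR = 1·sL + 1·sR = 2250/481

45/37 45/13 45/37 2250/481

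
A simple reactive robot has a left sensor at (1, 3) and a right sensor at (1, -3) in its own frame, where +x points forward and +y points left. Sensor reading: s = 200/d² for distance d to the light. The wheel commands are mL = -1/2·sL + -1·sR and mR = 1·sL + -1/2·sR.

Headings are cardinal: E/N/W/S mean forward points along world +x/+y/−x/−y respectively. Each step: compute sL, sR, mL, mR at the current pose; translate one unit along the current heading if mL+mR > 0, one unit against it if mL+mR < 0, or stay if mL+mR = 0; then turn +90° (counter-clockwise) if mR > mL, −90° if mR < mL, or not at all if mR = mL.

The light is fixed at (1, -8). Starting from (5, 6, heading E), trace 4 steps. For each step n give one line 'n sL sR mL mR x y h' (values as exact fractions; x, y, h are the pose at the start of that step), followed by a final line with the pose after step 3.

n=0: pose=(5,6,E); sL=100/157, sR=100/73; mL=-19350/11461, mR=-550/11461; mL+mR=-19900/11461 → advance -1; mR−mL=18800/11461 → turn +1·90°
n=1: pose=(4,6,N); sL=8/9, sR=200/261; mL=-316/261, mR=44/87; mL+mR=-184/261 → advance -1; mR−mL=448/261 → turn +1·90°
n=2: pose=(4,5,W); sL=25/13, sR=10/13; mL=-45/26, mR=20/13; mL+mR=-5/26 → advance -1; mR−mL=85/26 → turn +1·90°
n=3: pose=(5,5,S); sL=200/193, sR=40/29; mL=-10620/5597, mR=1940/5597; mL+mR=-8680/5597 → advance -1; mR−mL=12560/5597 → turn +1·90°

0 100/157 100/73 -19350/11461 -550/11461 5 6 E
1 8/9 200/261 -316/261 44/87 4 6 N
2 25/13 10/13 -45/26 20/13 4 5 W
3 200/193 40/29 -10620/5597 1940/5597 5 5 S
final 5 6 E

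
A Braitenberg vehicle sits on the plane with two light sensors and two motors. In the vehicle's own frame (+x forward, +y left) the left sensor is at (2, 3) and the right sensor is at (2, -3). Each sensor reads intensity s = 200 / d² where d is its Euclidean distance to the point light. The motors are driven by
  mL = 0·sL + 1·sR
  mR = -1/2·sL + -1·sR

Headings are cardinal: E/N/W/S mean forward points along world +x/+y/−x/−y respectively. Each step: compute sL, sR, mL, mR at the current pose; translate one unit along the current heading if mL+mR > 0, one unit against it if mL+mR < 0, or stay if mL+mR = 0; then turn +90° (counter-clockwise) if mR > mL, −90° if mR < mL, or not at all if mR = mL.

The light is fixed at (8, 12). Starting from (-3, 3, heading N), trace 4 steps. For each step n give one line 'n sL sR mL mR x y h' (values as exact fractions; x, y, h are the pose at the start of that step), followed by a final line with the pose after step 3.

0 40/49 200/113 200/113 -12060/5537 -3 3 N
1 20/13 4/5 4/5 -102/65 -3 2 E
2 8/9 200/369 200/369 -364/369 -4 2 S
3 10/17 25/29 25/29 -570/493 -4 3 W
final -3 3 N

n=0: pose=(-3,3,N); sL=40/49, sR=200/113; mL=200/113, mR=-12060/5537; mL+mR=-20/49 → advance -1; mR−mL=-21860/5537 → turn -1·90°
n=1: pose=(-3,2,E); sL=20/13, sR=4/5; mL=4/5, mR=-102/65; mL+mR=-10/13 → advance -1; mR−mL=-154/65 → turn -1·90°
n=2: pose=(-4,2,S); sL=8/9, sR=200/369; mL=200/369, mR=-364/369; mL+mR=-4/9 → advance -1; mR−mL=-188/123 → turn -1·90°
n=3: pose=(-4,3,W); sL=10/17, sR=25/29; mL=25/29, mR=-570/493; mL+mR=-5/17 → advance -1; mR−mL=-995/493 → turn -1·90°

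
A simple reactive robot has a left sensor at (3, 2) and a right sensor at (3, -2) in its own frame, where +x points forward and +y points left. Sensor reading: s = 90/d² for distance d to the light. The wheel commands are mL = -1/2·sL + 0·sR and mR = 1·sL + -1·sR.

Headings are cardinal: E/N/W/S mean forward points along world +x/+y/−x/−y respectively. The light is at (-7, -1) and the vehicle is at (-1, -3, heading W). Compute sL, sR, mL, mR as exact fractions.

left sensor world pos  = (-4, -5); dL² = 25
right sensor world pos = (-4, -1); dR² = 9
sL = 90/25 = 18/5
sR = 90/9 = 10
mL = -1/2·sL + 0·sR = -9/5
mR = 1·sL + -1·sR = -32/5

18/5 10 -9/5 -32/5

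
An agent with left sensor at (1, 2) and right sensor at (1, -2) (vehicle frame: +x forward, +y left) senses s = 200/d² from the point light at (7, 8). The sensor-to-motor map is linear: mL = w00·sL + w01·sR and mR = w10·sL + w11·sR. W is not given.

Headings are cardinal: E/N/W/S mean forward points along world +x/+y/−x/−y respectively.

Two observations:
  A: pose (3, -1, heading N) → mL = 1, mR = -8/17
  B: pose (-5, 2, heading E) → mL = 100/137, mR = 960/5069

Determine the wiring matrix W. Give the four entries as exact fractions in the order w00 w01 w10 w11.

obs A: pose=(3,-1,N) → sL=2, sR=50/17, mL=1, mR=-8/17
obs B: pose=(-5,2,E) → sL=200/137, sR=40/37, mL=100/137, mR=960/5069
sensor matrix S = [[2, 50/17], [200/137, 40/37]]; det S = -183680/86173
solve [mL_A; mL_B] = S·[w00; w01] and [mR_A; mR_B] = S·[w10; w11]:
  w00 = 1/2, w01 = 0, w10 = 1/2, w11 = -1/2

1/2 0 1/2 -1/2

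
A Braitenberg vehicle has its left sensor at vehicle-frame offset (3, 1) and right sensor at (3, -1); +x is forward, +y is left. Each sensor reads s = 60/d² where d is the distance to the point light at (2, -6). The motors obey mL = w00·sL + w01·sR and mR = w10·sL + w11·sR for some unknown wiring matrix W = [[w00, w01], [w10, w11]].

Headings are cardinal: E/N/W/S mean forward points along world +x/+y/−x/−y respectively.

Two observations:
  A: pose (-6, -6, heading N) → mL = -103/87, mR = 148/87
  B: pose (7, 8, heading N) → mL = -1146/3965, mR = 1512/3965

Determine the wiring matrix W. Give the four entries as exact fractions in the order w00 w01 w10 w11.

-1 -1/2 1 1

obs A: pose=(-6,-6,N) → sL=2/3, sR=30/29, mL=-103/87, mR=148/87
obs B: pose=(7,8,N) → sL=12/61, sR=12/65, mL=-1146/3965, mR=1512/3965
sensor matrix S = [[2/3, 30/29], [12/61, 12/65]]; det S = -9248/114985
solve [mL_A; mL_B] = S·[w00; w01] and [mR_A; mR_B] = S·[w10; w11]:
  w00 = -1, w01 = -1/2, w10 = 1, w11 = 1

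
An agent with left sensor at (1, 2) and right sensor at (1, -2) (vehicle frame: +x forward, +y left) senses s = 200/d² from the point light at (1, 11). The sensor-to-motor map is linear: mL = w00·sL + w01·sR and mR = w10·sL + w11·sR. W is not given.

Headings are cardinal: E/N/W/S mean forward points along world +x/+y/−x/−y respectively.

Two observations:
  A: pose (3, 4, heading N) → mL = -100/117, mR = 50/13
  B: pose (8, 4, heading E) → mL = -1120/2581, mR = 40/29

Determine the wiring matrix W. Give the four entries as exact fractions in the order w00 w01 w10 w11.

-1/2 1/2 0 1

obs A: pose=(3,4,N) → sL=50/9, sR=50/13, mL=-100/117, mR=50/13
obs B: pose=(8,4,E) → sL=200/89, sR=40/29, mL=-1120/2581, mR=40/29
sensor matrix S = [[50/9, 50/13], [200/89, 40/29]]; det S = -296000/301977
solve [mL_A; mL_B] = S·[w00; w01] and [mR_A; mR_B] = S·[w10; w11]:
  w00 = -1/2, w01 = 1/2, w10 = 0, w11 = 1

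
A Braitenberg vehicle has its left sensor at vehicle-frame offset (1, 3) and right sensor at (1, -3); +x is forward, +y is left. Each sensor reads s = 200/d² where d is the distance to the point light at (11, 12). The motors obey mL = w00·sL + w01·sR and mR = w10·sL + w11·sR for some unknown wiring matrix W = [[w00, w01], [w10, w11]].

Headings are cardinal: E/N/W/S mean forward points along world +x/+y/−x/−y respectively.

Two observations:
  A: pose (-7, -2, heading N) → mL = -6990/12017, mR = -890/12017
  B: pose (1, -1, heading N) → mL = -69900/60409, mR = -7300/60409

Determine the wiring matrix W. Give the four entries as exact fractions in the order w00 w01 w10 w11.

obs A: pose=(-7,-2,N) → sL=20/61, sR=100/197, mL=-6990/12017, mR=-890/12017
obs B: pose=(1,-1,N) → sL=200/313, sR=200/193, mL=-69900/60409, mR=-7300/60409
sensor matrix S = [[20/61, 100/197], [200/313, 200/193]]; det S = 11184000/725934953
solve [mL_A; mL_B] = S·[w00; w01] and [mR_A; mR_B] = S·[w10; w11]:
  w00 = -1, w01 = -1/2, w10 = -1, w11 = 1/2

-1 -1/2 -1 1/2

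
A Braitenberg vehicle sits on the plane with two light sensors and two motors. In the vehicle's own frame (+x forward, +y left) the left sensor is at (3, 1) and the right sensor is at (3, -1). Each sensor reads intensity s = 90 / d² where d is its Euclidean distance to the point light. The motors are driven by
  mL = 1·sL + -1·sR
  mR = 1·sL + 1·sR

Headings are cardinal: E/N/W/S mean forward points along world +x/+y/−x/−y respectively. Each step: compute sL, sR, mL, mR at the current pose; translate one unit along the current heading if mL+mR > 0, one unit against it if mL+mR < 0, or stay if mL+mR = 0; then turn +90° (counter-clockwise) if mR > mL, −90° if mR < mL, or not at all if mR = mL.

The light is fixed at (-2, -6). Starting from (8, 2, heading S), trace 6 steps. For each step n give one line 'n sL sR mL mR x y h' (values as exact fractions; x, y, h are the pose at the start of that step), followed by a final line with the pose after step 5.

0 45/73 45/53 -900/3869 5670/3869 8 2 S
1 90/233 18/41 -504/9553 7884/9553 8 1 E
2 9/20 45/122 99/1220 999/1220 9 1 N
3 90/113 18/29 576/3277 4644/3277 9 2 W
4 45/73 45/53 -900/3869 5670/3869 8 2 S
5 90/233 18/41 -504/9553 7884/9553 8 1 E
final 9 1 N

n=0: pose=(8,2,S); sL=45/73, sR=45/53; mL=-900/3869, mR=5670/3869; mL+mR=90/73 → advance +1; mR−mL=90/53 → turn +1·90°
n=1: pose=(8,1,E); sL=90/233, sR=18/41; mL=-504/9553, mR=7884/9553; mL+mR=180/233 → advance +1; mR−mL=36/41 → turn +1·90°
n=2: pose=(9,1,N); sL=9/20, sR=45/122; mL=99/1220, mR=999/1220; mL+mR=9/10 → advance +1; mR−mL=45/61 → turn +1·90°
n=3: pose=(9,2,W); sL=90/113, sR=18/29; mL=576/3277, mR=4644/3277; mL+mR=180/113 → advance +1; mR−mL=36/29 → turn +1·90°
n=4: pose=(8,2,S); sL=45/73, sR=45/53; mL=-900/3869, mR=5670/3869; mL+mR=90/73 → advance +1; mR−mL=90/53 → turn +1·90°
n=5: pose=(8,1,E); sL=90/233, sR=18/41; mL=-504/9553, mR=7884/9553; mL+mR=180/233 → advance +1; mR−mL=36/41 → turn +1·90°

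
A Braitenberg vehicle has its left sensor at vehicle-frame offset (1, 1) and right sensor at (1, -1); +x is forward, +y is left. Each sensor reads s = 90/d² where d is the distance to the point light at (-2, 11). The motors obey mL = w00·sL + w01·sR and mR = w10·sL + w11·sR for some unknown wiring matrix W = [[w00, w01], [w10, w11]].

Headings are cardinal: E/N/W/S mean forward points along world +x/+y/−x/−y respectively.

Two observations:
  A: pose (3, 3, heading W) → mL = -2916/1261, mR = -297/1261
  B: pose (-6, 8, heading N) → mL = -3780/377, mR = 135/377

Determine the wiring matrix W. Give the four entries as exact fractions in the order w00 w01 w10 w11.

-1 -1 -1 1/2

obs A: pose=(3,3,W) → sL=90/97, sR=18/13, mL=-2916/1261, mR=-297/1261
obs B: pose=(-6,8,N) → sL=90/29, sR=90/13, mL=-3780/377, mR=135/377
sensor matrix S = [[90/97, 18/13], [90/29, 90/13]]; det S = 77760/36569
solve [mL_A; mL_B] = S·[w00; w01] and [mR_A; mR_B] = S·[w10; w11]:
  w00 = -1, w01 = -1, w10 = -1, w11 = 1/2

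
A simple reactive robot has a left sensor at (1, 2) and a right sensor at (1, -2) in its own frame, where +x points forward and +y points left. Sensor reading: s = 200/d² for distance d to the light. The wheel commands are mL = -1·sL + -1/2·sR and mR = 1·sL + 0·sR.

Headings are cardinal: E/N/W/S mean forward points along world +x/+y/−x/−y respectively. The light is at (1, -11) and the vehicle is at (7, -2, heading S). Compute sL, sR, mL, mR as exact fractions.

25/16 5/2 -45/16 25/16

left sensor world pos  = (9, -3); dL² = 128
right sensor world pos = (5, -3); dR² = 80
sL = 200/128 = 25/16
sR = 200/80 = 5/2
mL = -1·sL + -1/2·sR = -45/16
mR = 1·sL + 0·sR = 25/16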